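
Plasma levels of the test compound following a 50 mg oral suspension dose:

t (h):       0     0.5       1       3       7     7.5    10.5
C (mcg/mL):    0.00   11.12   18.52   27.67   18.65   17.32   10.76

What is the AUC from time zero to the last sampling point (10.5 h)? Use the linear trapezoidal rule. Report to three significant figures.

Trapezoidal AUC_0→10.5:
  [0→0.5]: (0.00+11.12)/2 × 0.5 = 2.78
  [0.5→1]: (11.12+18.52)/2 × 0.5 = 7.41
  [1→3]: (18.52+27.67)/2 × 2 = 46.19
  [3→7]: (27.67+18.65)/2 × 4 = 92.64
  [7→7.5]: (18.65+17.32)/2 × 0.5 = 8.9925
  [7.5→10.5]: (17.32+10.76)/2 × 3 = 42.12
  Sum = 200.1325 mcg/mL·h

AUC = 200 mcg/mL·h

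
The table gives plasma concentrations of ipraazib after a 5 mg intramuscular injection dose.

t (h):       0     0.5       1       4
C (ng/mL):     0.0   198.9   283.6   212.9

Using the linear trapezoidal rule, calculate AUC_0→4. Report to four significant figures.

Trapezoidal AUC_0→4:
  [0→0.5]: (0.0+198.9)/2 × 0.5 = 49.725
  [0.5→1]: (198.9+283.6)/2 × 0.5 = 120.625
  [1→4]: (283.6+212.9)/2 × 3 = 744.75
  Sum = 915.1 ng/mL·h

AUC = 915.1 ng/mL·h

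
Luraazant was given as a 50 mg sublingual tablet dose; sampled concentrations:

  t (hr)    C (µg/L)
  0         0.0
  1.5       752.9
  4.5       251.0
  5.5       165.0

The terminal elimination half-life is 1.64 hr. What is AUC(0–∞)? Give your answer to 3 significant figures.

Trapezoidal AUC_0→5.5:
  [0→1.5]: (0.0+752.9)/2 × 1.5 = 564.675
  [1.5→4.5]: (752.9+251.0)/2 × 3 = 1505.85
  [4.5→5.5]: (251.0+165.0)/2 × 1 = 208.0
  Sum = 2278.525 µg/L·hr
k_e = ln2 / t½ = 0.693147 / 1.64 = 0.4227 hr^-1
Extrapolated tail: C_last / k_e = 165.0 / 0.4227 = 390.348
AUC_0→∞ = 2278.525 + 390.348 = 2668.873 µg/L·hr

AUC = 2670 µg/L·hr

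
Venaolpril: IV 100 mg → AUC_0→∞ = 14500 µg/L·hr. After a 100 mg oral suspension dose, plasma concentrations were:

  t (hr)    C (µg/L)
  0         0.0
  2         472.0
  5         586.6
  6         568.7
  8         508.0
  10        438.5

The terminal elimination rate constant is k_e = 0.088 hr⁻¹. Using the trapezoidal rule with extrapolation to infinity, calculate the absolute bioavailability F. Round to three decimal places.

Trapezoidal AUC_0→10 (oral suspension):
  [0→2]: (0.0+472.0)/2 × 2 = 472.0
  [2→5]: (472.0+586.6)/2 × 3 = 1587.9
  [5→6]: (586.6+568.7)/2 × 1 = 577.65
  [6→8]: (568.7+508.0)/2 × 2 = 1076.7
  [8→10]: (508.0+438.5)/2 × 2 = 946.5
  Sum = 4660.75 µg/L·hr
Tail: C_last/k_e = 438.5/0.088 = 4982.955
AUC_0→∞ (oral suspension) = 4660.75 + 4982.955 = 9643.705 µg/L·hr
F = (AUC_ev/D_ev)/(AUC_iv/D_iv) = (9643.705/100)/(14500/100) = 96.43705/145 = 0.6651

F = 0.665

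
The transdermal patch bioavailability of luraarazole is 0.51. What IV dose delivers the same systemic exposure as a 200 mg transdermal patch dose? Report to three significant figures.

Systemic exposure from an extravascular dose = F × D_ev, so the equivalent IV dose is F × D_ev.
D_iv = F × D_ev = 0.51 × 200 = 102 mg

D_iv = 102 mg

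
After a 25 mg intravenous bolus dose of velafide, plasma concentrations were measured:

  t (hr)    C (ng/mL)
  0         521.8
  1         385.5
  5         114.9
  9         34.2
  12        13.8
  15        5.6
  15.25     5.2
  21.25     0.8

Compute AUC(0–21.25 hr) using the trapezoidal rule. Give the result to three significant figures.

Trapezoidal AUC_0→21.25:
  [0→1]: (521.8+385.5)/2 × 1 = 453.65
  [1→5]: (385.5+114.9)/2 × 4 = 1000.8
  [5→9]: (114.9+34.2)/2 × 4 = 298.2
  [9→12]: (34.2+13.8)/2 × 3 = 72.0
  [12→15]: (13.8+5.6)/2 × 3 = 29.1
  [15→15.25]: (5.6+5.2)/2 × 0.25 = 1.35
  [15.25→21.25]: (5.2+0.8)/2 × 6 = 18.0
  Sum = 1873.1 ng/mL·hr

AUC = 1870 ng/mL·hr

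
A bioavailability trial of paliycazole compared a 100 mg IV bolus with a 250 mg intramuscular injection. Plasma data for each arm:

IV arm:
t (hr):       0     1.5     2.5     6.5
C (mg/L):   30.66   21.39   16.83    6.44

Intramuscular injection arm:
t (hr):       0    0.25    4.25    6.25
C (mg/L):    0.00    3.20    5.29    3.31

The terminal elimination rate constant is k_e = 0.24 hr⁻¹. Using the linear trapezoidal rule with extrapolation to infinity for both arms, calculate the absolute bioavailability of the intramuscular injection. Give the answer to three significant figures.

F = 0.121

Trapezoidal AUC_0→6.5 (IV):
  [0→1.5]: (30.66+21.39)/2 × 1.5 = 39.0375
  [1.5→2.5]: (21.39+16.83)/2 × 1 = 19.11
  [2.5→6.5]: (16.83+6.44)/2 × 4 = 46.54
  Sum = 104.6875 mg/L·hr
IV tail: 6.44/0.24 = 26.833; AUC_iv,0→∞ = 104.6875 + 26.833 = 131.5205 mg/L·hr
Trapezoidal AUC_0→6.25 (intramuscular injection):
  [0→0.25]: (0.00+3.20)/2 × 0.25 = 0.4
  [0.25→4.25]: (3.20+5.29)/2 × 4 = 16.98
  [4.25→6.25]: (5.29+3.31)/2 × 2 = 8.6
  Sum = 25.98 mg/L·hr
intramuscular injection tail: 3.31/0.24 = 13.792; AUC_ev,0→∞ = 25.98 + 13.792 = 39.772 mg/L·hr
F = (AUC_ev/D_ev)/(AUC_iv/D_iv) = (39.772/250)/(131.5205/100) = 0.159088/1.315205 = 0.1210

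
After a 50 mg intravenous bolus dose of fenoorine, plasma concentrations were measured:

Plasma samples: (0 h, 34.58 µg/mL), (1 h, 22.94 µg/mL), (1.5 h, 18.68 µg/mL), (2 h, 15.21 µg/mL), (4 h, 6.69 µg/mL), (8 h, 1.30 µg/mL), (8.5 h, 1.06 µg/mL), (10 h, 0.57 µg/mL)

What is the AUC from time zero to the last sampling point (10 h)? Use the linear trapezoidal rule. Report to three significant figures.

Trapezoidal AUC_0→10:
  [0→1]: (34.58+22.94)/2 × 1 = 28.76
  [1→1.5]: (22.94+18.68)/2 × 0.5 = 10.405
  [1.5→2]: (18.68+15.21)/2 × 0.5 = 8.4725
  [2→4]: (15.21+6.69)/2 × 2 = 21.9
  [4→8]: (6.69+1.30)/2 × 4 = 15.98
  [8→8.5]: (1.30+1.06)/2 × 0.5 = 0.59
  [8.5→10]: (1.06+0.57)/2 × 1.5 = 1.2225
  Sum = 87.33 µg/mL·h

AUC = 87.3 µg/mL·h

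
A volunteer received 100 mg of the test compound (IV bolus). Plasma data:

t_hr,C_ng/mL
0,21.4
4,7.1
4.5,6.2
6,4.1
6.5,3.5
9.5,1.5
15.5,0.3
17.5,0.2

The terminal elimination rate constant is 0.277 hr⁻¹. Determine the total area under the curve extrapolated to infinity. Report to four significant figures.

AUC = 84.07 ng/mL·hr

Trapezoidal AUC_0→17.5:
  [0→4]: (21.4+7.1)/2 × 4 = 57.0
  [4→4.5]: (7.1+6.2)/2 × 0.5 = 3.325
  [4.5→6]: (6.2+4.1)/2 × 1.5 = 7.725
  [6→6.5]: (4.1+3.5)/2 × 0.5 = 1.9
  [6.5→9.5]: (3.5+1.5)/2 × 3 = 7.5
  [9.5→15.5]: (1.5+0.3)/2 × 6 = 5.4
  [15.5→17.5]: (0.3+0.2)/2 × 2 = 0.5
  Sum = 83.35 ng/mL·hr
Extrapolated tail: C_last / k_e = 0.2 / 0.277 = 0.722
AUC_0→∞ = 83.35 + 0.722 = 84.072 ng/mL·hr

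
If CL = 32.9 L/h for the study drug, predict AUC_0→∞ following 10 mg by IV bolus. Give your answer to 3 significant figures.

AUC_0→∞ = Dose_iv / CL
        = 10 / 32.9 = 0.303951 mg/L·h

AUC = 0.304 mg/L·h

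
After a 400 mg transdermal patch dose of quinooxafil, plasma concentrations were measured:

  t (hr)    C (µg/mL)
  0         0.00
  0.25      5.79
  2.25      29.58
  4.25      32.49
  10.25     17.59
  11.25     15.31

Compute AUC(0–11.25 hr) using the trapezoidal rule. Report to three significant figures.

Trapezoidal AUC_0→11.25:
  [0→0.25]: (0.00+5.79)/2 × 0.25 = 0.72375
  [0.25→2.25]: (5.79+29.58)/2 × 2 = 35.37
  [2.25→4.25]: (29.58+32.49)/2 × 2 = 62.07
  [4.25→10.25]: (32.49+17.59)/2 × 6 = 150.24
  [10.25→11.25]: (17.59+15.31)/2 × 1 = 16.45
  Sum = 264.85375 µg/mL·hr

AUC = 265 µg/mL·hr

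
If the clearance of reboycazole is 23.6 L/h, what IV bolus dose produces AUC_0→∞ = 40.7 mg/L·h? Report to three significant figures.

Dose = 961 mg

Dose_iv = CL × AUC_0→∞
     = 23.6 × 40.7 = 960.52 mg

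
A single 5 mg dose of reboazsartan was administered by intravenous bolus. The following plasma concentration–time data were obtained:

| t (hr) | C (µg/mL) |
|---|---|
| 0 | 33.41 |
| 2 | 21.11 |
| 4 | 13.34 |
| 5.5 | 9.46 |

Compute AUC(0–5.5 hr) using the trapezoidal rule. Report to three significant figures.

Trapezoidal AUC_0→5.5:
  [0→2]: (33.41+21.11)/2 × 2 = 54.52
  [2→4]: (21.11+13.34)/2 × 2 = 34.45
  [4→5.5]: (13.34+9.46)/2 × 1.5 = 17.1
  Sum = 106.07 µg/mL·hr

AUC = 106 µg/mL·hr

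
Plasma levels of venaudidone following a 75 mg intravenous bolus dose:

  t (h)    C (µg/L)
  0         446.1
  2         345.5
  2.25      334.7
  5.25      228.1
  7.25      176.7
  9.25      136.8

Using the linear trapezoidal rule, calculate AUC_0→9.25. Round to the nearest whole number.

Trapezoidal AUC_0→9.25:
  [0→2]: (446.1+345.5)/2 × 2 = 791.6
  [2→2.25]: (345.5+334.7)/2 × 0.25 = 85.025
  [2.25→5.25]: (334.7+228.1)/2 × 3 = 844.2
  [5.25→7.25]: (228.1+176.7)/2 × 2 = 404.8
  [7.25→9.25]: (176.7+136.8)/2 × 2 = 313.5
  Sum = 2439.125 µg/L·h

AUC = 2439 µg/L·h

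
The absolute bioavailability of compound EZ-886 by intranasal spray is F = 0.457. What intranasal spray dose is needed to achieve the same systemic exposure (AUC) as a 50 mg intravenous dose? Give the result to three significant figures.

For equal systemic exposure: F × D_ev = D_iv
D_ev = D_iv / F = 50 / 0.457 = 109.409 mg

D_intranasal = 109 mg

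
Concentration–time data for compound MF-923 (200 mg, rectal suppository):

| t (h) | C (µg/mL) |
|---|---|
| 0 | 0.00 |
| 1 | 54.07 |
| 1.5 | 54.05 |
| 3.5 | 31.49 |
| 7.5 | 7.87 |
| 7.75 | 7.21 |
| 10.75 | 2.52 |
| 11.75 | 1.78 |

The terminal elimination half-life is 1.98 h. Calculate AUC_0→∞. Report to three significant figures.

AUC = 242 µg/mL·h

Trapezoidal AUC_0→11.75:
  [0→1]: (0.00+54.07)/2 × 1 = 27.035
  [1→1.5]: (54.07+54.05)/2 × 0.5 = 27.03
  [1.5→3.5]: (54.05+31.49)/2 × 2 = 85.54
  [3.5→7.5]: (31.49+7.87)/2 × 4 = 78.72
  [7.5→7.75]: (7.87+7.21)/2 × 0.25 = 1.885
  [7.75→10.75]: (7.21+2.52)/2 × 3 = 14.595
  [10.75→11.75]: (2.52+1.78)/2 × 1 = 2.15
  Sum = 236.955 µg/mL·h
k_e = ln2 / t½ = 0.693147 / 1.98 = 0.3501 h^-1
Extrapolated tail: C_last / k_e = 1.78 / 0.3501 = 5.084
AUC_0→∞ = 236.955 + 5.084 = 242.039 µg/mL·h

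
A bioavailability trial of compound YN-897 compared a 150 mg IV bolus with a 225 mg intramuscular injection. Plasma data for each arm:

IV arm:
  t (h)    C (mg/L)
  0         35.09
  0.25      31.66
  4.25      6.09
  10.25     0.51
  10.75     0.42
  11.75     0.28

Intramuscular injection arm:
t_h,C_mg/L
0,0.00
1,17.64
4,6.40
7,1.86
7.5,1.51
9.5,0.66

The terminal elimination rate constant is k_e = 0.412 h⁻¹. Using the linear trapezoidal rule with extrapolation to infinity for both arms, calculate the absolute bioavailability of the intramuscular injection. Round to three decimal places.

Trapezoidal AUC_0→11.75 (IV):
  [0→0.25]: (35.09+31.66)/2 × 0.25 = 8.34375
  [0.25→4.25]: (31.66+6.09)/2 × 4 = 75.5
  [4.25→10.25]: (6.09+0.51)/2 × 6 = 19.8
  [10.25→10.75]: (0.51+0.42)/2 × 0.5 = 0.2325
  [10.75→11.75]: (0.42+0.28)/2 × 1 = 0.35
  Sum = 104.22625 mg/L·h
IV tail: 0.28/0.412 = 0.680; AUC_iv,0→∞ = 104.22625 + 0.680 = 104.90625 mg/L·h
Trapezoidal AUC_0→9.5 (intramuscular injection):
  [0→1]: (0.00+17.64)/2 × 1 = 8.82
  [1→4]: (17.64+6.40)/2 × 3 = 36.06
  [4→7]: (6.40+1.86)/2 × 3 = 12.39
  [7→7.5]: (1.86+1.51)/2 × 0.5 = 0.8425
  [7.5→9.5]: (1.51+0.66)/2 × 2 = 2.17
  Sum = 60.2825 mg/L·h
intramuscular injection tail: 0.66/0.412 = 1.602; AUC_ev,0→∞ = 60.2825 + 1.602 = 61.8845 mg/L·h
F = (AUC_ev/D_ev)/(AUC_iv/D_iv) = (61.8845/225)/(104.90625/150) = 0.275042/0.699375 = 0.3933

F = 0.393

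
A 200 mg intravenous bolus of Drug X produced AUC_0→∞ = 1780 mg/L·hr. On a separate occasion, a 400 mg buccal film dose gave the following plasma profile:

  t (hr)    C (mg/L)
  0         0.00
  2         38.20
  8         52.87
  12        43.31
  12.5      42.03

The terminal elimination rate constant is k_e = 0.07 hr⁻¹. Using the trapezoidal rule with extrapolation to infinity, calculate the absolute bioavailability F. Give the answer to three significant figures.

F = 0.316

Trapezoidal AUC_0→12.5 (buccal film):
  [0→2]: (0.00+38.20)/2 × 2 = 38.2
  [2→8]: (38.20+52.87)/2 × 6 = 273.21
  [8→12]: (52.87+43.31)/2 × 4 = 192.36
  [12→12.5]: (43.31+42.03)/2 × 0.5 = 21.335
  Sum = 525.105 mg/L·hr
Tail: C_last/k_e = 42.03/0.07 = 600.429
AUC_0→∞ (buccal film) = 525.105 + 600.429 = 1125.534 mg/L·hr
F = (AUC_ev/D_ev)/(AUC_iv/D_iv) = (1125.534/400)/(1780/200) = 2.813835/8.9 = 0.3162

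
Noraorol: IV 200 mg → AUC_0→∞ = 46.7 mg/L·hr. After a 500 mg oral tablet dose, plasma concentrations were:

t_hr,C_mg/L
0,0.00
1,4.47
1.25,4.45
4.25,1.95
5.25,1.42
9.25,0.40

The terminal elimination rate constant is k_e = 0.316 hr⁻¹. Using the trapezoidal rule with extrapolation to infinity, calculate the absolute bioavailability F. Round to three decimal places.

Trapezoidal AUC_0→9.25 (oral tablet):
  [0→1]: (0.00+4.47)/2 × 1 = 2.235
  [1→1.25]: (4.47+4.45)/2 × 0.25 = 1.115
  [1.25→4.25]: (4.45+1.95)/2 × 3 = 9.6
  [4.25→5.25]: (1.95+1.42)/2 × 1 = 1.685
  [5.25→9.25]: (1.42+0.40)/2 × 4 = 3.64
  Sum = 18.275 mg/L·hr
Tail: C_last/k_e = 0.40/0.316 = 1.266
AUC_0→∞ (oral tablet) = 18.275 + 1.266 = 19.541 mg/L·hr
F = (AUC_ev/D_ev)/(AUC_iv/D_iv) = (19.541/500)/(46.7/200) = 0.039082/0.2335 = 0.1674

F = 0.167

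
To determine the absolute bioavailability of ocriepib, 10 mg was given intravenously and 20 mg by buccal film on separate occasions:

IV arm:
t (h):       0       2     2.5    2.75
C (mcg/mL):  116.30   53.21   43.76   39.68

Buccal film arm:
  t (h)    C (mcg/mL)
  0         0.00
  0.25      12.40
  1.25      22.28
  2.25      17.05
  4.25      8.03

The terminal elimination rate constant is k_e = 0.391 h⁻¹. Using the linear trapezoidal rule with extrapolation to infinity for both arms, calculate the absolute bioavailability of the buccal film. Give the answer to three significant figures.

F = 0.138

Trapezoidal AUC_0→2.75 (IV):
  [0→2]: (116.30+53.21)/2 × 2 = 169.51
  [2→2.5]: (53.21+43.76)/2 × 0.5 = 24.2425
  [2.5→2.75]: (43.76+39.68)/2 × 0.25 = 10.43
  Sum = 204.1825 mcg/mL·h
IV tail: 39.68/0.391 = 101.483; AUC_iv,0→∞ = 204.1825 + 101.483 = 305.6655 mcg/mL·h
Trapezoidal AUC_0→4.25 (buccal film):
  [0→0.25]: (0.00+12.40)/2 × 0.25 = 1.55
  [0.25→1.25]: (12.40+22.28)/2 × 1 = 17.34
  [1.25→2.25]: (22.28+17.05)/2 × 1 = 19.665
  [2.25→4.25]: (17.05+8.03)/2 × 2 = 25.08
  Sum = 63.635 mcg/mL·h
buccal film tail: 8.03/0.391 = 20.537; AUC_ev,0→∞ = 63.635 + 20.537 = 84.172 mcg/mL·h
F = (AUC_ev/D_ev)/(AUC_iv/D_iv) = (84.172/20)/(305.6655/10) = 4.2086/30.56655 = 0.1377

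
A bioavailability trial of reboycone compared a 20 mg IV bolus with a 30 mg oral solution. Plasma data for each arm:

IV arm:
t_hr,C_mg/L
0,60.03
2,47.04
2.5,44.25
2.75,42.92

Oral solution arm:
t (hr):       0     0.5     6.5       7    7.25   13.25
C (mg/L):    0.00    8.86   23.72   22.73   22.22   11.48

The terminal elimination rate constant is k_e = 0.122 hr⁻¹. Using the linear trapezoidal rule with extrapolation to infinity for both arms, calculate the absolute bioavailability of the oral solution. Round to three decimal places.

Trapezoidal AUC_0→2.75 (IV):
  [0→2]: (60.03+47.04)/2 × 2 = 107.07
  [2→2.5]: (47.04+44.25)/2 × 0.5 = 22.8225
  [2.5→2.75]: (44.25+42.92)/2 × 0.25 = 10.89625
  Sum = 140.78875 mg/L·hr
IV tail: 42.92/0.122 = 351.803; AUC_iv,0→∞ = 140.78875 + 351.803 = 492.59175 mg/L·hr
Trapezoidal AUC_0→13.25 (oral solution):
  [0→0.5]: (0.00+8.86)/2 × 0.5 = 2.215
  [0.5→6.5]: (8.86+23.72)/2 × 6 = 97.74
  [6.5→7]: (23.72+22.73)/2 × 0.5 = 11.6125
  [7→7.25]: (22.73+22.22)/2 × 0.25 = 5.61875
  [7.25→13.25]: (22.22+11.48)/2 × 6 = 101.1
  Sum = 218.28625 mg/L·hr
oral solution tail: 11.48/0.122 = 94.098; AUC_ev,0→∞ = 218.28625 + 94.098 = 312.38425 mg/L·hr
F = (AUC_ev/D_ev)/(AUC_iv/D_iv) = (312.38425/30)/(492.59175/20) = 10.4128/24.6296 = 0.4228

F = 0.423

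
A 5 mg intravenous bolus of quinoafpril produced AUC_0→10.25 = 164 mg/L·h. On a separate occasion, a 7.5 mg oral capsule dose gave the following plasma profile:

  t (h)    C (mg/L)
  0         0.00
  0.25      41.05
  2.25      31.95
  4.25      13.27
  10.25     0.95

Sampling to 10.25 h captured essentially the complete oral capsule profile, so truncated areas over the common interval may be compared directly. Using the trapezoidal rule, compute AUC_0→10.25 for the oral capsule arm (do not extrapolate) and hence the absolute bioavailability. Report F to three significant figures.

F = 0.675

Trapezoidal AUC_0→10.25 (oral capsule):
  [0→0.25]: (0.00+41.05)/2 × 0.25 = 5.13125
  [0.25→2.25]: (41.05+31.95)/2 × 2 = 73.0
  [2.25→4.25]: (31.95+13.27)/2 × 2 = 45.22
  [4.25→10.25]: (13.27+0.95)/2 × 6 = 42.66
  Sum = 166.01125 mg/L·h
F = (AUC_ev/D_ev)/(AUC_iv/D_iv) = (166.01125/7.5)/(164/5) = 22.1348/32.8 = 0.6748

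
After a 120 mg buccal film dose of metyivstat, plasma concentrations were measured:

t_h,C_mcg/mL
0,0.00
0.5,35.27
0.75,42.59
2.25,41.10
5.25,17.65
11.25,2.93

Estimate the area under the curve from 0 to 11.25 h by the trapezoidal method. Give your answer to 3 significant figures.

AUC = 231 mcg/mL·h

Trapezoidal AUC_0→11.25:
  [0→0.5]: (0.00+35.27)/2 × 0.5 = 8.8175
  [0.5→0.75]: (35.27+42.59)/2 × 0.25 = 9.7325
  [0.75→2.25]: (42.59+41.10)/2 × 1.5 = 62.7675
  [2.25→5.25]: (41.10+17.65)/2 × 3 = 88.125
  [5.25→11.25]: (17.65+2.93)/2 × 6 = 61.74
  Sum = 231.1825 mcg/mL·h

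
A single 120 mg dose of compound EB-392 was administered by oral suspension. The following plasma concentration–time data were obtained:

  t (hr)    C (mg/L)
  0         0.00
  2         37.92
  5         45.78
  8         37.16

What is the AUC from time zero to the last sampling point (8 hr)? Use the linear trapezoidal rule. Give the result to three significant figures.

AUC = 288 mg/L·hr

Trapezoidal AUC_0→8:
  [0→2]: (0.00+37.92)/2 × 2 = 37.92
  [2→5]: (37.92+45.78)/2 × 3 = 125.55
  [5→8]: (45.78+37.16)/2 × 3 = 124.41
  Sum = 287.88 mg/L·hr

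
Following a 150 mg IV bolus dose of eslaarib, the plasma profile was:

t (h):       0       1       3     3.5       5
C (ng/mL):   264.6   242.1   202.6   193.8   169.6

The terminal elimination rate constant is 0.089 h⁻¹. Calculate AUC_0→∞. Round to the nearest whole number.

AUC = 2975 ng/mL·h

Trapezoidal AUC_0→5:
  [0→1]: (264.6+242.1)/2 × 1 = 253.35
  [1→3]: (242.1+202.6)/2 × 2 = 444.7
  [3→3.5]: (202.6+193.8)/2 × 0.5 = 99.1
  [3.5→5]: (193.8+169.6)/2 × 1.5 = 272.55
  Sum = 1069.7 ng/mL·h
Extrapolated tail: C_last / k_e = 169.6 / 0.089 = 1905.618
AUC_0→∞ = 1069.7 + 1905.618 = 2975.318 ng/mL·h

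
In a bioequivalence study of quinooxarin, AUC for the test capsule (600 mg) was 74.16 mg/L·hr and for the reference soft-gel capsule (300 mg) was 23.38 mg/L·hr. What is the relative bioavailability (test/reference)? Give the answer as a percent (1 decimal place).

F_rel = (AUC_test/D_test) / (AUC_ref/D_ref)
      = (74.16/600) / (23.38/300)
      = 0.1236 / 0.0779333 = 1.5860 = 158.60%

F_rel = 158.6%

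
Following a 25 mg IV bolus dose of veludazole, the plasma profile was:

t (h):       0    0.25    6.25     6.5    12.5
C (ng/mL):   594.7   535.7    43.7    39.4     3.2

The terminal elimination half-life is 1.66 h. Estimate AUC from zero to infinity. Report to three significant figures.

AUC = 2030 ng/mL·h

Trapezoidal AUC_0→12.5:
  [0→0.25]: (594.7+535.7)/2 × 0.25 = 141.3
  [0.25→6.25]: (535.7+43.7)/2 × 6 = 1738.2
  [6.25→6.5]: (43.7+39.4)/2 × 0.25 = 10.3875
  [6.5→12.5]: (39.4+3.2)/2 × 6 = 127.8
  Sum = 2017.6875 ng/mL·h
k_e = ln2 / t½ = 0.693147 / 1.66 = 0.4176 h^-1
Extrapolated tail: C_last / k_e = 3.2 / 0.4176 = 7.663
AUC_0→∞ = 2017.6875 + 7.663 = 2025.3505 ng/mL·h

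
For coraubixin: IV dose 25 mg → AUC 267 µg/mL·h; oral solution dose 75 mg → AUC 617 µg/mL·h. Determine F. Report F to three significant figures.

F = 0.770

F = (AUC_ev / D_ev) / (AUC_iv / D_iv)
  = (617/75) / (267/25)
  = 8.22667 / 10.68 = 0.7703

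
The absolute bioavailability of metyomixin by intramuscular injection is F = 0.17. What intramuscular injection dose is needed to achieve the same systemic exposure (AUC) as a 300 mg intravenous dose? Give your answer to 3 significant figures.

For equal systemic exposure: F × D_ev = D_iv
D_ev = D_iv / F = 300 / 0.17 = 1764.71 mg

D_intramuscular = 1760 mg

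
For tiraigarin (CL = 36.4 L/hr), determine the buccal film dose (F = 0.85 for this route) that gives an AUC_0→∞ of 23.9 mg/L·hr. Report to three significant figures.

Dose = 1020 mg

Dose = CL × AUC_0→∞ / F
     = 36.4 × 23.9 / 0.85 = 1023.48 mg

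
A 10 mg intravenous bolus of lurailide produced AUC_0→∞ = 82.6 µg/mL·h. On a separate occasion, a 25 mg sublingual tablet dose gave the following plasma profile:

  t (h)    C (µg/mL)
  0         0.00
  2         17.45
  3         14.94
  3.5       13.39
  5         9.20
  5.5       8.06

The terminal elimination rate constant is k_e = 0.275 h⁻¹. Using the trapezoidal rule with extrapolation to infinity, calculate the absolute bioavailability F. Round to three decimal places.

Trapezoidal AUC_0→5.5 (sublingual tablet):
  [0→2]: (0.00+17.45)/2 × 2 = 17.45
  [2→3]: (17.45+14.94)/2 × 1 = 16.195
  [3→3.5]: (14.94+13.39)/2 × 0.5 = 7.0825
  [3.5→5]: (13.39+9.20)/2 × 1.5 = 16.9425
  [5→5.5]: (9.20+8.06)/2 × 0.5 = 4.315
  Sum = 61.985 µg/mL·h
Tail: C_last/k_e = 8.06/0.275 = 29.309
AUC_0→∞ (sublingual tablet) = 61.985 + 29.309 = 91.294 µg/mL·h
F = (AUC_ev/D_ev)/(AUC_iv/D_iv) = (91.294/25)/(82.6/10) = 3.65176/8.26 = 0.4421

F = 0.442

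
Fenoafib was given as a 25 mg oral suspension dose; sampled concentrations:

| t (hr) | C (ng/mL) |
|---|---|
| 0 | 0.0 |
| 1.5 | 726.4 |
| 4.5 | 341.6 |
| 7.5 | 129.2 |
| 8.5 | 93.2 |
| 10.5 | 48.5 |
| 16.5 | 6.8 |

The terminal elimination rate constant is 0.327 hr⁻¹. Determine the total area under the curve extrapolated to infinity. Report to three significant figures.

AUC = 3290 ng/mL·hr

Trapezoidal AUC_0→16.5:
  [0→1.5]: (0.0+726.4)/2 × 1.5 = 544.8
  [1.5→4.5]: (726.4+341.6)/2 × 3 = 1602.0
  [4.5→7.5]: (341.6+129.2)/2 × 3 = 706.2
  [7.5→8.5]: (129.2+93.2)/2 × 1 = 111.2
  [8.5→10.5]: (93.2+48.5)/2 × 2 = 141.7
  [10.5→16.5]: (48.5+6.8)/2 × 6 = 165.9
  Sum = 3271.8 ng/mL·hr
Extrapolated tail: C_last / k_e = 6.8 / 0.327 = 20.795
AUC_0→∞ = 3271.8 + 20.795 = 3292.595 ng/mL·hr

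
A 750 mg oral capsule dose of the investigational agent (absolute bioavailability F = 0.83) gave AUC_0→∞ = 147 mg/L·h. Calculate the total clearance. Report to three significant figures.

CL = 4.23 L/h

CL = F × Dose / AUC_0→∞
   = 0.83 × 750 / 147 = 4.23469 L/h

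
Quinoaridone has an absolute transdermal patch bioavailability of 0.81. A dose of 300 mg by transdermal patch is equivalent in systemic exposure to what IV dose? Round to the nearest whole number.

D_iv = 243 mg

Systemic exposure from an extravascular dose = F × D_ev, so the equivalent IV dose is F × D_ev.
D_iv = F × D_ev = 0.81 × 300 = 243 mg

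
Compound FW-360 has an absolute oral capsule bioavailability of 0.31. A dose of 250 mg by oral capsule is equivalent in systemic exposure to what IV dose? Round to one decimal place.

D_iv = 77.5 mg

Systemic exposure from an extravascular dose = F × D_ev, so the equivalent IV dose is F × D_ev.
D_iv = F × D_ev = 0.31 × 250 = 77.5 mg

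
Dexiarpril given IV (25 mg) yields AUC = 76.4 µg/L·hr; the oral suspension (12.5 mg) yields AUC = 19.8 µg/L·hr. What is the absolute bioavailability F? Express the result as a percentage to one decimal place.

F = (AUC_ev / D_ev) / (AUC_iv / D_iv)
  = (19.8/12.5) / (76.4/25)
  = 1.584 / 3.056 = 0.5183
  = 51.83%

F = 51.8%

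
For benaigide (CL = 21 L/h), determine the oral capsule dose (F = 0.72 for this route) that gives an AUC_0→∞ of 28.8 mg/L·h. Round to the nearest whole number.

Dose = CL × AUC_0→∞ / F
     = 21 × 28.8 / 0.72 = 840 mg

Dose = 840 mg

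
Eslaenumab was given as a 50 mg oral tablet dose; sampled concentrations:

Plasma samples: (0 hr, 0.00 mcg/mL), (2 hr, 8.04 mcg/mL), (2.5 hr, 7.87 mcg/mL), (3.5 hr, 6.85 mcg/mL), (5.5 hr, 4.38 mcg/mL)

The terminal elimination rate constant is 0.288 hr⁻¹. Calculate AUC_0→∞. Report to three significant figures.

Trapezoidal AUC_0→5.5:
  [0→2]: (0.00+8.04)/2 × 2 = 8.04
  [2→2.5]: (8.04+7.87)/2 × 0.5 = 3.9775
  [2.5→3.5]: (7.87+6.85)/2 × 1 = 7.36
  [3.5→5.5]: (6.85+4.38)/2 × 2 = 11.23
  Sum = 30.6075 mcg/mL·hr
Extrapolated tail: C_last / k_e = 4.38 / 0.288 = 15.208
AUC_0→∞ = 30.6075 + 15.208 = 45.8155 mcg/mL·hr

AUC = 45.8 mcg/mL·hr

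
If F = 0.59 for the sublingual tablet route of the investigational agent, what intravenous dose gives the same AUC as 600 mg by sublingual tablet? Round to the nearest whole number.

D_iv = 354 mg

Systemic exposure from an extravascular dose = F × D_ev, so the equivalent IV dose is F × D_ev.
D_iv = F × D_ev = 0.59 × 600 = 354 mg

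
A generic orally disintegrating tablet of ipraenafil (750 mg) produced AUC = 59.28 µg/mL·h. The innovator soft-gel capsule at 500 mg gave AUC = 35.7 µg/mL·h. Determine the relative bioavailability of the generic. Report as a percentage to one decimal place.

F_rel = (AUC_test/D_test) / (AUC_ref/D_ref)
      = (59.28/750) / (35.7/500)
      = 0.07904 / 0.0714 = 1.1070 = 110.70%

F_rel = 110.7%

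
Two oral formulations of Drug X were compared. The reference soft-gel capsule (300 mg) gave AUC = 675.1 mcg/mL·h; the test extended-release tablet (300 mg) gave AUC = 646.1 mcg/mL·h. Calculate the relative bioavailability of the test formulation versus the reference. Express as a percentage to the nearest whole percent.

F_rel = 96%

F_rel = (AUC_test/D_test) / (AUC_ref/D_ref)
      = (646.1/300) / (675.1/300)
      = 2.15367 / 2.25033 = 0.9570 = 95.70%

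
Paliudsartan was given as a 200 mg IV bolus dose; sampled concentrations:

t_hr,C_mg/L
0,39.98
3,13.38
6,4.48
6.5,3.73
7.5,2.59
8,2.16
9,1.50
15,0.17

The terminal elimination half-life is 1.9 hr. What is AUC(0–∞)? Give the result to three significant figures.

Trapezoidal AUC_0→15:
  [0→3]: (39.98+13.38)/2 × 3 = 80.04
  [3→6]: (13.38+4.48)/2 × 3 = 26.79
  [6→6.5]: (4.48+3.73)/2 × 0.5 = 2.0525
  [6.5→7.5]: (3.73+2.59)/2 × 1 = 3.16
  [7.5→8]: (2.59+2.16)/2 × 0.5 = 1.1875
  [8→9]: (2.16+1.50)/2 × 1 = 1.83
  [9→15]: (1.50+0.17)/2 × 6 = 5.01
  Sum = 120.07 mg/L·hr
k_e = ln2 / t½ = 0.693147 / 1.9 = 0.3648 hr^-1
Extrapolated tail: C_last / k_e = 0.17 / 0.3648 = 0.466
AUC_0→∞ = 120.07 + 0.466 = 120.536 mg/L·hr

AUC = 121 mg/L·hr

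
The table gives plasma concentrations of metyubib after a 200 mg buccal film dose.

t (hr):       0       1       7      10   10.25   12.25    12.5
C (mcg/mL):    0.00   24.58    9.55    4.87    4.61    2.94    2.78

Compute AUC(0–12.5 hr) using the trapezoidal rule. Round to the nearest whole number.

Trapezoidal AUC_0→12.5:
  [0→1]: (0.00+24.58)/2 × 1 = 12.29
  [1→7]: (24.58+9.55)/2 × 6 = 102.39
  [7→10]: (9.55+4.87)/2 × 3 = 21.63
  [10→10.25]: (4.87+4.61)/2 × 0.25 = 1.185
  [10.25→12.25]: (4.61+2.94)/2 × 2 = 7.55
  [12.25→12.5]: (2.94+2.78)/2 × 0.25 = 0.715
  Sum = 145.76 mcg/mL·hr

AUC = 146 mcg/mL·hr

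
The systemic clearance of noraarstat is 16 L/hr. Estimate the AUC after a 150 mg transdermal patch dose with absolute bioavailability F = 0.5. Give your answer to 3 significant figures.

AUC = 4.69 mg/L·hr

AUC_0→∞ = F × Dose / CL
        = 0.5 × 150 / 16 = 4.6875 mg/L·hr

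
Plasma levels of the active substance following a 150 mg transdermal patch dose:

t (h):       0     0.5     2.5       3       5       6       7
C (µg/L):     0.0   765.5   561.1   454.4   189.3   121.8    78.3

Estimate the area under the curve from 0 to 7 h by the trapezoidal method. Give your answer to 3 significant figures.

AUC = 2670 µg/L·h

Trapezoidal AUC_0→7:
  [0→0.5]: (0.0+765.5)/2 × 0.5 = 191.375
  [0.5→2.5]: (765.5+561.1)/2 × 2 = 1326.6
  [2.5→3]: (561.1+454.4)/2 × 0.5 = 253.875
  [3→5]: (454.4+189.3)/2 × 2 = 643.7
  [5→6]: (189.3+121.8)/2 × 1 = 155.55
  [6→7]: (121.8+78.3)/2 × 1 = 100.05
  Sum = 2671.15 µg/L·h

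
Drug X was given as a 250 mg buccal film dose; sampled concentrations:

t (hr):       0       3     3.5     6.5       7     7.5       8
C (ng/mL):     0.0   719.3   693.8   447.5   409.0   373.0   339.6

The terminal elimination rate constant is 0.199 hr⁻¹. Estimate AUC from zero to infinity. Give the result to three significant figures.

AUC = 5440 ng/mL·hr

Trapezoidal AUC_0→8:
  [0→3]: (0.0+719.3)/2 × 3 = 1078.95
  [3→3.5]: (719.3+693.8)/2 × 0.5 = 353.275
  [3.5→6.5]: (693.8+447.5)/2 × 3 = 1711.95
  [6.5→7]: (447.5+409.0)/2 × 0.5 = 214.125
  [7→7.5]: (409.0+373.0)/2 × 0.5 = 195.5
  [7.5→8]: (373.0+339.6)/2 × 0.5 = 178.15
  Sum = 3731.95 ng/mL·hr
Extrapolated tail: C_last / k_e = 339.6 / 0.199 = 1706.533
AUC_0→∞ = 3731.95 + 1706.533 = 5438.483 ng/mL·hr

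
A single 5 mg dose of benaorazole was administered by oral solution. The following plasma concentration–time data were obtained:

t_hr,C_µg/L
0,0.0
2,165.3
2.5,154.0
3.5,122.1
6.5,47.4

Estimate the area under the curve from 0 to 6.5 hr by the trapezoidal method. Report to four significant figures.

AUC = 637.4 µg/L·hr

Trapezoidal AUC_0→6.5:
  [0→2]: (0.0+165.3)/2 × 2 = 165.3
  [2→2.5]: (165.3+154.0)/2 × 0.5 = 79.825
  [2.5→3.5]: (154.0+122.1)/2 × 1 = 138.05
  [3.5→6.5]: (122.1+47.4)/2 × 3 = 254.25
  Sum = 637.425 µg/L·hr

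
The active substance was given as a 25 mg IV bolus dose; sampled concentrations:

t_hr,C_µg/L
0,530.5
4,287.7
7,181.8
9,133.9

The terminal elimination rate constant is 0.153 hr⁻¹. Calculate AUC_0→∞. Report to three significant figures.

Trapezoidal AUC_0→9:
  [0→4]: (530.5+287.7)/2 × 4 = 1636.4
  [4→7]: (287.7+181.8)/2 × 3 = 704.25
  [7→9]: (181.8+133.9)/2 × 2 = 315.7
  Sum = 2656.35 µg/L·hr
Extrapolated tail: C_last / k_e = 133.9 / 0.153 = 875.163
AUC_0→∞ = 2656.35 + 875.163 = 3531.513 µg/L·hr

AUC = 3530 µg/L·hr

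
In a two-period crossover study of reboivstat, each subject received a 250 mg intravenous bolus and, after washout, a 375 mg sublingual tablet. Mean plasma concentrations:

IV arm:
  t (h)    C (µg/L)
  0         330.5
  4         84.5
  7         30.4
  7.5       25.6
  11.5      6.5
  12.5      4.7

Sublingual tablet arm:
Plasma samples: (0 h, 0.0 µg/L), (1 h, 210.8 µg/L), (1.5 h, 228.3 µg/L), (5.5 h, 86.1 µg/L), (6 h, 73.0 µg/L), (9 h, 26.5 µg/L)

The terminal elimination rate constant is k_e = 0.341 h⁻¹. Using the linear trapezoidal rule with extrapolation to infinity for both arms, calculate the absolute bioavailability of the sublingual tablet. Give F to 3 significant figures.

F = 0.673

Trapezoidal AUC_0→12.5 (IV):
  [0→4]: (330.5+84.5)/2 × 4 = 830.0
  [4→7]: (84.5+30.4)/2 × 3 = 172.35
  [7→7.5]: (30.4+25.6)/2 × 0.5 = 14.0
  [7.5→11.5]: (25.6+6.5)/2 × 4 = 64.2
  [11.5→12.5]: (6.5+4.7)/2 × 1 = 5.6
  Sum = 1086.15 µg/L·h
IV tail: 4.7/0.341 = 13.783; AUC_iv,0→∞ = 1086.15 + 13.783 = 1099.933 µg/L·h
Trapezoidal AUC_0→9 (sublingual tablet):
  [0→1]: (0.0+210.8)/2 × 1 = 105.4
  [1→1.5]: (210.8+228.3)/2 × 0.5 = 109.775
  [1.5→5.5]: (228.3+86.1)/2 × 4 = 628.8
  [5.5→6]: (86.1+73.0)/2 × 0.5 = 39.775
  [6→9]: (73.0+26.5)/2 × 3 = 149.25
  Sum = 1033.0 µg/L·h
sublingual tablet tail: 26.5/0.341 = 77.713; AUC_ev,0→∞ = 1033.0 + 77.713 = 1110.713 µg/L·h
F = (AUC_ev/D_ev)/(AUC_iv/D_iv) = (1110.713/375)/(1099.933/250) = 2.9619/4.399732 = 0.6732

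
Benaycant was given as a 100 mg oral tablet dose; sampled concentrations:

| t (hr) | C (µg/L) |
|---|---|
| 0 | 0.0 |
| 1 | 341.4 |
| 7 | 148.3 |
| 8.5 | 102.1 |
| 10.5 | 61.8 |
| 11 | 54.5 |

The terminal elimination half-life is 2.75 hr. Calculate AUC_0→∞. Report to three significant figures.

AUC = 2240 µg/L·hr

Trapezoidal AUC_0→11:
  [0→1]: (0.0+341.4)/2 × 1 = 170.7
  [1→7]: (341.4+148.3)/2 × 6 = 1469.1
  [7→8.5]: (148.3+102.1)/2 × 1.5 = 187.8
  [8.5→10.5]: (102.1+61.8)/2 × 2 = 163.9
  [10.5→11]: (61.8+54.5)/2 × 0.5 = 29.075
  Sum = 2020.575 µg/L·hr
k_e = ln2 / t½ = 0.693147 / 2.75 = 0.2521 hr^-1
Extrapolated tail: C_last / k_e = 54.5 / 0.2521 = 216.184
AUC_0→∞ = 2020.575 + 216.184 = 2236.759 µg/L·hr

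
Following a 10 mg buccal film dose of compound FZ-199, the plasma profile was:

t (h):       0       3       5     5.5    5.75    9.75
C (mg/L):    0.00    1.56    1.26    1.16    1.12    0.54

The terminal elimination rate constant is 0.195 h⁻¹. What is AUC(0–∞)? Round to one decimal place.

Trapezoidal AUC_0→9.75:
  [0→3]: (0.00+1.56)/2 × 3 = 2.34
  [3→5]: (1.56+1.26)/2 × 2 = 2.82
  [5→5.5]: (1.26+1.16)/2 × 0.5 = 0.605
  [5.5→5.75]: (1.16+1.12)/2 × 0.25 = 0.285
  [5.75→9.75]: (1.12+0.54)/2 × 4 = 3.32
  Sum = 9.37 mg/L·h
Extrapolated tail: C_last / k_e = 0.54 / 0.195 = 2.769
AUC_0→∞ = 9.37 + 2.769 = 12.139 mg/L·h

AUC = 12.1 mg/L·h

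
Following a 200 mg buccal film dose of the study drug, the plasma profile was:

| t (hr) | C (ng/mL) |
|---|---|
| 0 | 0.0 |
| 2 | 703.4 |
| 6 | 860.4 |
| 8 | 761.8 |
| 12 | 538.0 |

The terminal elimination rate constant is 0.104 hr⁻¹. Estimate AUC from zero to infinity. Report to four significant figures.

AUC = 13230 ng/mL·hr

Trapezoidal AUC_0→12:
  [0→2]: (0.0+703.4)/2 × 2 = 703.4
  [2→6]: (703.4+860.4)/2 × 4 = 3127.6
  [6→8]: (860.4+761.8)/2 × 2 = 1622.2
  [8→12]: (761.8+538.0)/2 × 4 = 2599.6
  Sum = 8052.8 ng/mL·hr
Extrapolated tail: C_last / k_e = 538.0 / 0.104 = 5173.077
AUC_0→∞ = 8052.8 + 5173.077 = 13225.877 ng/mL·hr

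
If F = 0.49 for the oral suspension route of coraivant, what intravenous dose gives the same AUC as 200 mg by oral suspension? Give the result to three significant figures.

Systemic exposure from an extravascular dose = F × D_ev, so the equivalent IV dose is F × D_ev.
D_iv = F × D_ev = 0.49 × 200 = 98 mg

D_iv = 98.0 mg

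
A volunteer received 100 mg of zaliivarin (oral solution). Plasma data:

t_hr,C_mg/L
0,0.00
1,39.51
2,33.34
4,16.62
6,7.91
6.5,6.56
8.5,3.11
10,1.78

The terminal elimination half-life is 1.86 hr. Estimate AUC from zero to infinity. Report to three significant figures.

Trapezoidal AUC_0→10:
  [0→1]: (0.00+39.51)/2 × 1 = 19.755
  [1→2]: (39.51+33.34)/2 × 1 = 36.425
  [2→4]: (33.34+16.62)/2 × 2 = 49.96
  [4→6]: (16.62+7.91)/2 × 2 = 24.53
  [6→6.5]: (7.91+6.56)/2 × 0.5 = 3.6175
  [6.5→8.5]: (6.56+3.11)/2 × 2 = 9.67
  [8.5→10]: (3.11+1.78)/2 × 1.5 = 3.6675
  Sum = 147.625 mg/L·hr
k_e = ln2 / t½ = 0.693147 / 1.86 = 0.3727 hr^-1
Extrapolated tail: C_last / k_e = 1.78 / 0.3727 = 4.776
AUC_0→∞ = 147.625 + 4.776 = 152.401 mg/L·hr

AUC = 152 mg/L·hr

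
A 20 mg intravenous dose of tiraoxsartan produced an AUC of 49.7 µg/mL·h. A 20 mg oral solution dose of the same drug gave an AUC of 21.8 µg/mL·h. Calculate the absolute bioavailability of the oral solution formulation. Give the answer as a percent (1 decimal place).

F = 43.9%

F = (AUC_ev / D_ev) / (AUC_iv / D_iv)
  = (21.8/20) / (49.7/20)
  = 1.09 / 2.485 = 0.4386
  = 43.86%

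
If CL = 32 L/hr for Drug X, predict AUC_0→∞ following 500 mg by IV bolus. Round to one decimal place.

AUC = 15.6 mg/L·hr

AUC_0→∞ = Dose_iv / CL
        = 500 / 32 = 15.625 mg/L·hr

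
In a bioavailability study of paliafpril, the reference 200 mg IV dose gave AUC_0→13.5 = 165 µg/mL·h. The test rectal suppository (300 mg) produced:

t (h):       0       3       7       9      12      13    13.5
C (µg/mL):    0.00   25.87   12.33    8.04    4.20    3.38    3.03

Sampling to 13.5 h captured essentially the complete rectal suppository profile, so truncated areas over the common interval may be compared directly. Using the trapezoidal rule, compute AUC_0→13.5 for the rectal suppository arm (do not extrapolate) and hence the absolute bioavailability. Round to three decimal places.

Trapezoidal AUC_0→13.5 (rectal suppository):
  [0→3]: (0.00+25.87)/2 × 3 = 38.805
  [3→7]: (25.87+12.33)/2 × 4 = 76.4
  [7→9]: (12.33+8.04)/2 × 2 = 20.37
  [9→12]: (8.04+4.20)/2 × 3 = 18.36
  [12→13]: (4.20+3.38)/2 × 1 = 3.79
  [13→13.5]: (3.38+3.03)/2 × 0.5 = 1.6025
  Sum = 159.3275 µg/mL·h
F = (AUC_ev/D_ev)/(AUC_iv/D_iv) = (159.3275/300)/(165/200) = 0.531092/0.825 = 0.6437

F = 0.644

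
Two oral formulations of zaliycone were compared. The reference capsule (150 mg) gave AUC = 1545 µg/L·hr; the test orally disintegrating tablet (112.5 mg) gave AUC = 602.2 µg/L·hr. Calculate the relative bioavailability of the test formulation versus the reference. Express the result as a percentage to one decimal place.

F_rel = (AUC_test/D_test) / (AUC_ref/D_ref)
      = (602.2/112.5) / (1545/150)
      = 5.35289 / 10.3 = 0.5197 = 51.97%

F_rel = 52.0%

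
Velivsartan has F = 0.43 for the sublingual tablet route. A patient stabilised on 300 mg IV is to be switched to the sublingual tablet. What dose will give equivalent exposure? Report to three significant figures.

For equal systemic exposure: F × D_ev = D_iv
D_ev = D_iv / F = 300 / 0.43 = 697.674 mg

D_sublingual = 698 mg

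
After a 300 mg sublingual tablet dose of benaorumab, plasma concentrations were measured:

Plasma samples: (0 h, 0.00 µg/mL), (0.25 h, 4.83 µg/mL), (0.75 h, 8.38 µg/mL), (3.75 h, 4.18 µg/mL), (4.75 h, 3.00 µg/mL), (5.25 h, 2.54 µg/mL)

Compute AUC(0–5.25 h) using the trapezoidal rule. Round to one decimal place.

Trapezoidal AUC_0→5.25:
  [0→0.25]: (0.00+4.83)/2 × 0.25 = 0.60375
  [0.25→0.75]: (4.83+8.38)/2 × 0.5 = 3.3025
  [0.75→3.75]: (8.38+4.18)/2 × 3 = 18.84
  [3.75→4.75]: (4.18+3.00)/2 × 1 = 3.59
  [4.75→5.25]: (3.00+2.54)/2 × 0.5 = 1.385
  Sum = 27.72125 µg/mL·h

AUC = 27.7 µg/mL·h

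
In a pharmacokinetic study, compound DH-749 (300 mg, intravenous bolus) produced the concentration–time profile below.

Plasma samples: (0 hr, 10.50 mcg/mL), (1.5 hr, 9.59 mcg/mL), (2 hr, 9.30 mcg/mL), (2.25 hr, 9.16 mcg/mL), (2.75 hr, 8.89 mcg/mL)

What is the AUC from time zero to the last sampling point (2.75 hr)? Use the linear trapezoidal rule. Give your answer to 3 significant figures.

AUC = 26.6 mcg/mL·hr

Trapezoidal AUC_0→2.75:
  [0→1.5]: (10.50+9.59)/2 × 1.5 = 15.0675
  [1.5→2]: (9.59+9.30)/2 × 0.5 = 4.7225
  [2→2.25]: (9.30+9.16)/2 × 0.25 = 2.3075
  [2.25→2.75]: (9.16+8.89)/2 × 0.5 = 4.5125
  Sum = 26.61 mcg/mL·hr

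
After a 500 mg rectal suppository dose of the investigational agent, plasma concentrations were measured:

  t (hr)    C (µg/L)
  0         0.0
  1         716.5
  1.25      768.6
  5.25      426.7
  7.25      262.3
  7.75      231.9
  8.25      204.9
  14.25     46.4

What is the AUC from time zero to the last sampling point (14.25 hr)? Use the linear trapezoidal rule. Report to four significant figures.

AUC = 4610 µg/L·hr

Trapezoidal AUC_0→14.25:
  [0→1]: (0.0+716.5)/2 × 1 = 358.25
  [1→1.25]: (716.5+768.6)/2 × 0.25 = 185.6375
  [1.25→5.25]: (768.6+426.7)/2 × 4 = 2390.6
  [5.25→7.25]: (426.7+262.3)/2 × 2 = 689.0
  [7.25→7.75]: (262.3+231.9)/2 × 0.5 = 123.55
  [7.75→8.25]: (231.9+204.9)/2 × 0.5 = 109.2
  [8.25→14.25]: (204.9+46.4)/2 × 6 = 753.9
  Sum = 4610.1375 µg/L·hr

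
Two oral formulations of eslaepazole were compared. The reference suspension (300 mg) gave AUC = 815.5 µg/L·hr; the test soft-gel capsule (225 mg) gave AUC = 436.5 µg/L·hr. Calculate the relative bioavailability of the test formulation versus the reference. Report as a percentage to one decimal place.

F_rel = (AUC_test/D_test) / (AUC_ref/D_ref)
      = (436.5/225) / (815.5/300)
      = 1.94 / 2.71833 = 0.7137 = 71.37%

F_rel = 71.4%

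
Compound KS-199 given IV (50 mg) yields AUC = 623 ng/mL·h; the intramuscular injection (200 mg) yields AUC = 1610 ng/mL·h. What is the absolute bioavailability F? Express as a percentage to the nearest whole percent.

F = (AUC_ev / D_ev) / (AUC_iv / D_iv)
  = (1610/200) / (623/50)
  = 8.05 / 12.46 = 0.6461
  = 64.61%

F = 65%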